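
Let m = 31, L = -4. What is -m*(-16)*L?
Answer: -1984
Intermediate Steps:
-m*(-16)*L = -31*(-16)*(-4) = -(-496)*(-4) = -1*1984 = -1984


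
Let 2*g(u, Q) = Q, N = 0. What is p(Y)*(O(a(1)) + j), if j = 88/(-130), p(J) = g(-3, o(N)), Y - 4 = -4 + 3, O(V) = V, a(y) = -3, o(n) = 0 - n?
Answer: 0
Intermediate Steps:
o(n) = -n
g(u, Q) = Q/2
Y = 3 (Y = 4 + (-4 + 3) = 4 - 1 = 3)
p(J) = 0 (p(J) = (-1*0)/2 = (1/2)*0 = 0)
j = -44/65 (j = 88*(-1/130) = -44/65 ≈ -0.67692)
p(Y)*(O(a(1)) + j) = 0*(-3 - 44/65) = 0*(-239/65) = 0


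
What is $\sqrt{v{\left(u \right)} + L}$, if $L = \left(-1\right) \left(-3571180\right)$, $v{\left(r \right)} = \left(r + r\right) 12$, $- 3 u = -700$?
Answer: $6 \sqrt{99355} \approx 1891.2$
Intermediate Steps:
$u = \frac{700}{3}$ ($u = \left(- \frac{1}{3}\right) \left(-700\right) = \frac{700}{3} \approx 233.33$)
$v{\left(r \right)} = 24 r$ ($v{\left(r \right)} = 2 r 12 = 24 r$)
$L = 3571180$
$\sqrt{v{\left(u \right)} + L} = \sqrt{24 \cdot \frac{700}{3} + 3571180} = \sqrt{5600 + 3571180} = \sqrt{3576780} = 6 \sqrt{99355}$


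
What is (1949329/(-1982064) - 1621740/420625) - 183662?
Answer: -30624817018504397/166741134000 ≈ -1.8367e+5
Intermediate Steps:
(1949329/(-1982064) - 1621740/420625) - 183662 = (1949329*(-1/1982064) - 1621740*1/420625) - 183662 = (-1949329/1982064 - 324348/84125) - 183662 = -806865796397/166741134000 - 183662 = -30624817018504397/166741134000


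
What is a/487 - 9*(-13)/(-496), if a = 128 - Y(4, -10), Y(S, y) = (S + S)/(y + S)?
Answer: 21511/724656 ≈ 0.029684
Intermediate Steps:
Y(S, y) = 2*S/(S + y) (Y(S, y) = (2*S)/(S + y) = 2*S/(S + y))
a = 388/3 (a = 128 - 2*4/(4 - 10) = 128 - 2*4/(-6) = 128 - 2*4*(-1)/6 = 128 - 1*(-4/3) = 128 + 4/3 = 388/3 ≈ 129.33)
a/487 - 9*(-13)/(-496) = (388/3)/487 - 9*(-13)/(-496) = (388/3)*(1/487) + 117*(-1/496) = 388/1461 - 117/496 = 21511/724656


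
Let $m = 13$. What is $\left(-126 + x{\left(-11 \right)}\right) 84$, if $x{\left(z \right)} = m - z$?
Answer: $-8568$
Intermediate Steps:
$x{\left(z \right)} = 13 - z$
$\left(-126 + x{\left(-11 \right)}\right) 84 = \left(-126 + \left(13 - -11\right)\right) 84 = \left(-126 + \left(13 + 11\right)\right) 84 = \left(-126 + 24\right) 84 = \left(-102\right) 84 = -8568$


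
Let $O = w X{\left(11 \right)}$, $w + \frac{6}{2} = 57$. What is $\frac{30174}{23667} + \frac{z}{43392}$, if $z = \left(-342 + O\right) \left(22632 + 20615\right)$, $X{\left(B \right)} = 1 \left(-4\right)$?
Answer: $- \frac{31656589763}{57053248} \approx -554.86$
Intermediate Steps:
$w = 54$ ($w = -3 + 57 = 54$)
$X{\left(B \right)} = -4$
$O = -216$ ($O = 54 \left(-4\right) = -216$)
$z = -24131826$ ($z = \left(-342 - 216\right) \left(22632 + 20615\right) = \left(-558\right) 43247 = -24131826$)
$\frac{30174}{23667} + \frac{z}{43392} = \frac{30174}{23667} - \frac{24131826}{43392} = 30174 \cdot \frac{1}{23667} - \frac{4021971}{7232} = \frac{10058}{7889} - \frac{4021971}{7232} = - \frac{31656589763}{57053248}$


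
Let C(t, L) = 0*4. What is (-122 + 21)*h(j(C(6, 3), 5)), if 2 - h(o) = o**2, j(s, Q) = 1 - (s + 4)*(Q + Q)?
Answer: 153419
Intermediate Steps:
C(t, L) = 0
j(s, Q) = 1 - 2*Q*(4 + s) (j(s, Q) = 1 - (4 + s)*2*Q = 1 - 2*Q*(4 + s))
h(o) = 2 - o**2
(-122 + 21)*h(j(C(6, 3), 5)) = (-122 + 21)*(2 - (1 - 8*5 - 2*5*0)**2) = -101*(2 - (1 - 40 + 0)**2) = -101*(2 - 1*(-39)**2) = -101*(2 - 1*1521) = -101*(2 - 1521) = -101*(-1519) = 153419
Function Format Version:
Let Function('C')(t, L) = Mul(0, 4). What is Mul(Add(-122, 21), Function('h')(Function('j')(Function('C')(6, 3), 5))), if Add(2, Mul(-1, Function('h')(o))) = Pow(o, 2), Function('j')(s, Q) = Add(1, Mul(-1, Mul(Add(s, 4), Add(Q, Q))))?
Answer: 153419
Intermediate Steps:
Function('C')(t, L) = 0
Function('j')(s, Q) = Add(1, Mul(-2, Q, Add(4, s))) (Function('j')(s, Q) = Add(1, Mul(-1, Mul(Add(4, s), Mul(2, Q)))) = Add(1, Mul(-1, Mul(2, Q, Add(4, s)))) = Add(1, Mul(-2, Q, Add(4, s))))
Function('h')(o) = Add(2, Mul(-1, Pow(o, 2)))
Mul(Add(-122, 21), Function('h')(Function('j')(Function('C')(6, 3), 5))) = Mul(Add(-122, 21), Add(2, Mul(-1, Pow(Add(1, Mul(-8, 5), Mul(-2, 5, 0)), 2)))) = Mul(-101, Add(2, Mul(-1, Pow(Add(1, -40, 0), 2)))) = Mul(-101, Add(2, Mul(-1, Pow(-39, 2)))) = Mul(-101, Add(2, Mul(-1, 1521))) = Mul(-101, Add(2, -1521)) = Mul(-101, -1519) = 153419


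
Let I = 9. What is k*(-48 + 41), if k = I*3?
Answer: -189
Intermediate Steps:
k = 27 (k = 9*3 = 27)
k*(-48 + 41) = 27*(-48 + 41) = 27*(-7) = -189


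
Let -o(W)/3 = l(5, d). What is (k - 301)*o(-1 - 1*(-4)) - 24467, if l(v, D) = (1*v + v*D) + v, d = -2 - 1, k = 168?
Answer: -26462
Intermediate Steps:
d = -3
l(v, D) = 2*v + D*v (l(v, D) = (v + D*v) + v = 2*v + D*v)
o(W) = 15 (o(W) = -15*(2 - 3) = -15*(-1) = -3*(-5) = 15)
(k - 301)*o(-1 - 1*(-4)) - 24467 = (168 - 301)*15 - 24467 = -133*15 - 24467 = -1995 - 24467 = -26462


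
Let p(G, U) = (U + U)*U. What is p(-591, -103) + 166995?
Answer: 188213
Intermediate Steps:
p(G, U) = 2*U**2 (p(G, U) = (2*U)*U = 2*U**2)
p(-591, -103) + 166995 = 2*(-103)**2 + 166995 = 2*10609 + 166995 = 21218 + 166995 = 188213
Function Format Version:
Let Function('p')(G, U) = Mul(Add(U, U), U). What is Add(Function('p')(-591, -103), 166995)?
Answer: 188213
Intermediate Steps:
Function('p')(G, U) = Mul(2, Pow(U, 2)) (Function('p')(G, U) = Mul(Mul(2, U), U) = Mul(2, Pow(U, 2)))
Add(Function('p')(-591, -103), 166995) = Add(Mul(2, Pow(-103, 2)), 166995) = Add(Mul(2, 10609), 166995) = Add(21218, 166995) = 188213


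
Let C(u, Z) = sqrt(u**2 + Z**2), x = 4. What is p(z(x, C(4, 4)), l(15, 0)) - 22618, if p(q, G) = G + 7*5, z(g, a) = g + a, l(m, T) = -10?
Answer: -22593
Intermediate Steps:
C(u, Z) = sqrt(Z**2 + u**2)
z(g, a) = a + g
p(q, G) = 35 + G (p(q, G) = G + 35 = 35 + G)
p(z(x, C(4, 4)), l(15, 0)) - 22618 = (35 - 10) - 22618 = 25 - 22618 = -22593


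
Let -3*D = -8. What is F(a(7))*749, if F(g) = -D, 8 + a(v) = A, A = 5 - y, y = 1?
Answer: -5992/3 ≈ -1997.3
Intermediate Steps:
D = 8/3 (D = -⅓*(-8) = 8/3 ≈ 2.6667)
A = 4 (A = 5 - 1*1 = 5 - 1 = 4)
a(v) = -4 (a(v) = -8 + 4 = -4)
F(g) = -8/3 (F(g) = -1*8/3 = -8/3)
F(a(7))*749 = -8/3*749 = -5992/3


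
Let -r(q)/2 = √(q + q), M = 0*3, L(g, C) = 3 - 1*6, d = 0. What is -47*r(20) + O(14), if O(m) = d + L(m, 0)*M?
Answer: 188*√10 ≈ 594.51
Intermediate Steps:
L(g, C) = -3 (L(g, C) = 3 - 6 = -3)
M = 0
O(m) = 0 (O(m) = 0 - 3*0 = 0 + 0 = 0)
r(q) = -2*√2*√q (r(q) = -2*√(q + q) = -2*√2*√q)
-47*r(20) + O(14) = -(-94)*√2*√20 + 0 = -(-94)*√2*2*√5 + 0 = -(-188)*√10 + 0 = 188*√10 + 0 = 188*√10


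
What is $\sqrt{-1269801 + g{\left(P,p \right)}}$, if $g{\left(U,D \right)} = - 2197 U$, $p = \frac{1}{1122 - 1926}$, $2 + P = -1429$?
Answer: $3 \sqrt{208234} \approx 1369.0$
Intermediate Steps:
$P = -1431$ ($P = -2 - 1429 = -1431$)
$p = - \frac{1}{804}$ ($p = \frac{1}{-804} = - \frac{1}{804} \approx -0.0012438$)
$\sqrt{-1269801 + g{\left(P,p \right)}} = \sqrt{-1269801 - -3143907} = \sqrt{-1269801 + 3143907} = \sqrt{1874106} = 3 \sqrt{208234}$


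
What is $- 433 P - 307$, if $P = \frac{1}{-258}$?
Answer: $- \frac{78773}{258} \approx -305.32$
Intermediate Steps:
$P = - \frac{1}{258} \approx -0.003876$
$- 433 P - 307 = \left(-433\right) \left(- \frac{1}{258}\right) - 307 = \frac{433}{258} - 307 = - \frac{78773}{258}$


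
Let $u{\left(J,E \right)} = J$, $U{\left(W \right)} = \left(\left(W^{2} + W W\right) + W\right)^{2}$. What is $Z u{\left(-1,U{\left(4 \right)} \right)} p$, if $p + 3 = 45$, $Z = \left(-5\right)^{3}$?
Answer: $5250$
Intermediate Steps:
$Z = -125$
$p = 42$ ($p = -3 + 45 = 42$)
$U{\left(W \right)} = \left(W + 2 W^{2}\right)^{2}$ ($U{\left(W \right)} = \left(\left(W^{2} + W^{2}\right) + W\right)^{2} = \left(2 W^{2} + W\right)^{2} = \left(W + 2 W^{2}\right)^{2}$)
$Z u{\left(-1,U{\left(4 \right)} \right)} p = \left(-125\right) \left(-1\right) 42 = 125 \cdot 42 = 5250$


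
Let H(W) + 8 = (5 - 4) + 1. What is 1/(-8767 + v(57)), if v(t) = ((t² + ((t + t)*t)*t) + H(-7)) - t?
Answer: 1/364805 ≈ 2.7412e-6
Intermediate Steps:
H(W) = -6 (H(W) = -8 + ((5 - 4) + 1) = -8 + (1 + 1) = -8 + 2 = -6)
v(t) = -6 + t² - t + 2*t³ (v(t) = ((t² + ((t + t)*t)*t) - 6) - t = ((t² + ((2*t)*t)*t) - 6) - t = ((t² + (2*t²)*t) - 6) - t = ((t² + 2*t³) - 6) - t = (-6 + t² + 2*t³) - t = -6 + t² - t + 2*t³)
1/(-8767 + v(57)) = 1/(-8767 + (-6 + 57² - 1*57 + 2*57³)) = 1/(-8767 + (-6 + 3249 - 57 + 2*185193)) = 1/(-8767 + (-6 + 3249 - 57 + 370386)) = 1/(-8767 + 373572) = 1/364805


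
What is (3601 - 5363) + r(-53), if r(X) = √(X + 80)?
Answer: -1762 + 3*√3 ≈ -1756.8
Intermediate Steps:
r(X) = √(80 + X)
(3601 - 5363) + r(-53) = (3601 - 5363) + √(80 - 53) = -1762 + √27 = -1762 + 3*√3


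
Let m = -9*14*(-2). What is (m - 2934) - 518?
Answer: -3200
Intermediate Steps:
m = 252 (m = -126*(-2) = 252)
(m - 2934) - 518 = (252 - 2934) - 518 = -2682 - 518 = -3200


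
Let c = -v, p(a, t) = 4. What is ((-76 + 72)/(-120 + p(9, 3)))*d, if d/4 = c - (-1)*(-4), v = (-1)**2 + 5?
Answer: -40/29 ≈ -1.3793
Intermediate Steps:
v = 6 (v = 1 + 5 = 6)
c = -6 (c = -1*6 = -6)
d = -40 (d = 4*(-6 - (-1)*(-4)) = 4*(-6 - 1*4) = 4*(-6 - 4) = 4*(-10) = -40)
((-76 + 72)/(-120 + p(9, 3)))*d = ((-76 + 72)/(-120 + 4))*(-40) = -4/(-116)*(-40) = -4*(-1/116)*(-40) = (1/29)*(-40) = -40/29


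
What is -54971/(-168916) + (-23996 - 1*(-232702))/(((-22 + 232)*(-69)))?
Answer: -17228626453/1223796420 ≈ -14.078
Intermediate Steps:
-54971/(-168916) + (-23996 - 1*(-232702))/(((-22 + 232)*(-69))) = -54971*(-1/168916) + (-23996 + 232702)/((210*(-69))) = 54971/168916 + 208706/(-14490) = 54971/168916 + 208706*(-1/14490) = 54971/168916 - 104353/7245 = -17228626453/1223796420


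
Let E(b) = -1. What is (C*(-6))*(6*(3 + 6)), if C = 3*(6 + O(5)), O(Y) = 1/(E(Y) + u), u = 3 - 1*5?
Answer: -5508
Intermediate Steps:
u = -2 (u = 3 - 5 = -2)
O(Y) = -⅓ (O(Y) = 1/(-1 - 2) = 1/(-3) = -⅓)
C = 17 (C = 3*(6 - ⅓) = 3*(17/3) = 17)
(C*(-6))*(6*(3 + 6)) = (17*(-6))*(6*(3 + 6)) = -612*9 = -102*54 = -5508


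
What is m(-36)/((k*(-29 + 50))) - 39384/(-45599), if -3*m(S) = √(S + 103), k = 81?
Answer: 39384/45599 - √67/5103 ≈ 0.86210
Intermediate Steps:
m(S) = -√(103 + S)/3 (m(S) = -√(S + 103)/3 = -√(103 + S)/3)
m(-36)/((k*(-29 + 50))) - 39384/(-45599) = (-√(103 - 36)/3)/((81*(-29 + 50))) - 39384/(-45599) = (-√67/3)/((81*21)) - 39384*(-1/45599) = -√67/3/1701 + 39384/45599 = -√67/3*(1/1701) + 39384/45599 = -√67/5103 + 39384/45599 = 39384/45599 - √67/5103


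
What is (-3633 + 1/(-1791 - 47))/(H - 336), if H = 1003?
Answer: -6677455/1225946 ≈ -5.4468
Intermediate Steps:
(-3633 + 1/(-1791 - 47))/(H - 336) = (-3633 + 1/(-1791 - 47))/(1003 - 336) = (-3633 + 1/(-1838))/667 = (-3633 - 1/1838)*(1/667) = -6677455/1838*1/667 = -6677455/1225946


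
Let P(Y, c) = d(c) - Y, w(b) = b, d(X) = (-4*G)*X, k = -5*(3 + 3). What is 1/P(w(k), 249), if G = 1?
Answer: -1/966 ≈ -0.0010352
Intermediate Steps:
k = -30 (k = -5*6 = -30)
d(X) = -4*X (d(X) = (-4*1)*X = -4*X)
P(Y, c) = -Y - 4*c (P(Y, c) = -4*c - Y = -Y - 4*c)
1/P(w(k), 249) = 1/(-1*(-30) - 4*249) = 1/(30 - 996) = 1/(-966) = -1/966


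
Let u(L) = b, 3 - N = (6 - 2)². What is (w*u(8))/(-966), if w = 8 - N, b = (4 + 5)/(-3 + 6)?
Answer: -3/46 ≈ -0.065217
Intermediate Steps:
N = -13 (N = 3 - (6 - 2)² = 3 - 1*4² = 3 - 1*16 = 3 - 16 = -13)
b = 3 (b = 9/3 = 9*(⅓) = 3)
w = 21 (w = 8 - 1*(-13) = 8 + 13 = 21)
u(L) = 3
(w*u(8))/(-966) = (21*3)/(-966) = 63*(-1/966) = -3/46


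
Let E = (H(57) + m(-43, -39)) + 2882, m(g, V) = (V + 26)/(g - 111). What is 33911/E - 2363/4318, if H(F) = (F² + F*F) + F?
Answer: 1124452447/369140994 ≈ 3.0461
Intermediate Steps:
m(g, V) = (26 + V)/(-111 + g)
H(F) = F + 2*F² (H(F) = (F² + F²) + F = 2*F² + F = F + 2*F²)
E = 1453311/154 (E = (57*(1 + 2*57) + (26 - 39)/(-111 - 43)) + 2882 = (57*(1 + 114) - 13/(-154)) + 2882 = (57*115 - 1/154*(-13)) + 2882 = (6555 + 13/154) + 2882 = 1009483/154 + 2882 = 1453311/154 ≈ 9437.1)
33911/E - 2363/4318 = 33911/(1453311/154) - 2363/4318 = 33911*(154/1453311) - 2363*1/4318 = 5222294/1453311 - 139/254 = 1124452447/369140994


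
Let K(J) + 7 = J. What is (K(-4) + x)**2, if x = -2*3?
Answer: 289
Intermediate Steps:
x = -6
K(J) = -7 + J
(K(-4) + x)**2 = ((-7 - 4) - 6)**2 = (-11 - 6)**2 = (-17)**2 = 289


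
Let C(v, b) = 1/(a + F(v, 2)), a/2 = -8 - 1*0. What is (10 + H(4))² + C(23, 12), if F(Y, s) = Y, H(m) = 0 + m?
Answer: 1373/7 ≈ 196.14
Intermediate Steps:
H(m) = m
a = -16 (a = 2*(-8 - 1*0) = 2*(-8 + 0) = 2*(-8) = -16)
C(v, b) = 1/(-16 + v)
(10 + H(4))² + C(23, 12) = (10 + 4)² + 1/(-16 + 23) = 14² + 1/7 = 196 + ⅐ = 1373/7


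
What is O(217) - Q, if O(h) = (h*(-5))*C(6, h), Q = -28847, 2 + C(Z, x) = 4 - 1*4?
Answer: 31017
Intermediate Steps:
C(Z, x) = -2 (C(Z, x) = -2 + (4 - 1*4) = -2 + (4 - 4) = -2 + 0 = -2)
O(h) = 10*h (O(h) = (h*(-5))*(-2) = -5*h*(-2) = 10*h)
O(217) - Q = 10*217 - 1*(-28847) = 2170 + 28847 = 31017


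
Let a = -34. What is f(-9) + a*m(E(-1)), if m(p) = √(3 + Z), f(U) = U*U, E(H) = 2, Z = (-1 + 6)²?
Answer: 81 - 68*√7 ≈ -98.911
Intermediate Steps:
Z = 25 (Z = 5² = 25)
f(U) = U²
m(p) = 2*√7 (m(p) = √(3 + 25) = √28 = 2*√7)
f(-9) + a*m(E(-1)) = (-9)² - 68*√7 = 81 - 68*√7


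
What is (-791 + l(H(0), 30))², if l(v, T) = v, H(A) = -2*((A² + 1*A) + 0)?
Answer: 625681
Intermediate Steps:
H(A) = -2*A - 2*A² (H(A) = -2*((A² + A) + 0) = -2*((A + A²) + 0) = -2*(A + A²) = -2*A - 2*A²)
(-791 + l(H(0), 30))² = (-791 - 2*0*(1 + 0))² = (-791 - 2*0*1)² = (-791 + 0)² = (-791)² = 625681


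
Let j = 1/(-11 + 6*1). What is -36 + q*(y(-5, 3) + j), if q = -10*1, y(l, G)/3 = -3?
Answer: 56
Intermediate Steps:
y(l, G) = -9 (y(l, G) = 3*(-3) = -9)
j = -1/5 (j = 1/(-11 + 6) = 1/(-5) = -1/5 ≈ -0.20000)
q = -10
-36 + q*(y(-5, 3) + j) = -36 - 10*(-9 - 1/5) = -36 - 10*(-46/5) = -36 + 92 = 56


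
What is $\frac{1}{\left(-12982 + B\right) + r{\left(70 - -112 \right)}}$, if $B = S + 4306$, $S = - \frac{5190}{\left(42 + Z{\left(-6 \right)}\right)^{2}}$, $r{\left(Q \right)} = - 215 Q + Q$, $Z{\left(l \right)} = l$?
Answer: $- \frac{216}{10287649} \approx -2.0996 \cdot 10^{-5}$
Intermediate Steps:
$r{\left(Q \right)} = - 214 Q$
$S = - \frac{865}{216}$ ($S = - \frac{5190}{\left(42 - 6\right)^{2}} = - \frac{5190}{36^{2}} = - \frac{5190}{1296} = \left(-5190\right) \frac{1}{1296} = - \frac{865}{216} \approx -4.0046$)
$B = \frac{929231}{216}$ ($B = - \frac{865}{216} + 4306 = \frac{929231}{216} \approx 4302.0$)
$\frac{1}{\left(-12982 + B\right) + r{\left(70 - -112 \right)}} = \frac{1}{\left(-12982 + \frac{929231}{216}\right) - 214 \left(70 - -112\right)} = \frac{1}{- \frac{1874881}{216} - 214 \left(70 + 112\right)} = \frac{1}{- \frac{1874881}{216} - 38948} = \frac{1}{- \frac{10287649}{216}} = - \frac{216}{10287649}$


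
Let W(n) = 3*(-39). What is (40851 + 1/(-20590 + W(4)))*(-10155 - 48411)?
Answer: -49541076385296/20707 ≈ -2.3925e+9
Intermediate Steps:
W(n) = -117
(40851 + 1/(-20590 + W(4)))*(-10155 - 48411) = (40851 + 1/(-20590 - 117))*(-10155 - 48411) = (40851 + 1/(-20707))*(-58566) = (40851 - 1/20707)*(-58566) = (845901656/20707)*(-58566) = -49541076385296/20707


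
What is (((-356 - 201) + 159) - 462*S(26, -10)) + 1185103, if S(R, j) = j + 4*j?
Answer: 1207805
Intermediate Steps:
S(R, j) = 5*j
(((-356 - 201) + 159) - 462*S(26, -10)) + 1185103 = (((-356 - 201) + 159) - 2310*(-10)) + 1185103 = ((-557 + 159) - 462*(-50)) + 1185103 = (-398 + 23100) + 1185103 = 22702 + 1185103 = 1207805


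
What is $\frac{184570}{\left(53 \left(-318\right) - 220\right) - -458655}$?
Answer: $\frac{184570}{441581} \approx 0.41798$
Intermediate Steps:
$\frac{184570}{\left(53 \left(-318\right) - 220\right) - -458655} = \frac{184570}{\left(-16854 - 220\right) + 458655} = \frac{184570}{-17074 + 458655} = \frac{184570}{441581}$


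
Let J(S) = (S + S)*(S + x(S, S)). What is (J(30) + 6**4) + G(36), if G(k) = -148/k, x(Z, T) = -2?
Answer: 26747/9 ≈ 2971.9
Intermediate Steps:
J(S) = 2*S*(-2 + S) (J(S) = (S + S)*(S - 2) = (2*S)*(-2 + S) = 2*S*(-2 + S))
(J(30) + 6**4) + G(36) = (2*30*(-2 + 30) + 6**4) - 148/36 = (2*30*28 + 1296) - 148*1/36 = (1680 + 1296) - 37/9 = 2976 - 37/9 = 26747/9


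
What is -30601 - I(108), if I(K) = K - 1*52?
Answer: -30657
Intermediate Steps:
I(K) = -52 + K (I(K) = K - 52 = -52 + K)
-30601 - I(108) = -30601 - (-52 + 108) = -30601 - 1*56 = -30601 - 56 = -30657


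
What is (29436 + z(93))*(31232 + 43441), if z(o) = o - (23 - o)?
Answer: 2210246127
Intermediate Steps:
z(o) = -23 + 2*o (z(o) = o + (-23 + o) = -23 + 2*o)
(29436 + z(93))*(31232 + 43441) = (29436 + (-23 + 2*93))*(31232 + 43441) = (29436 + (-23 + 186))*74673 = (29436 + 163)*74673 = 29599*74673 = 2210246127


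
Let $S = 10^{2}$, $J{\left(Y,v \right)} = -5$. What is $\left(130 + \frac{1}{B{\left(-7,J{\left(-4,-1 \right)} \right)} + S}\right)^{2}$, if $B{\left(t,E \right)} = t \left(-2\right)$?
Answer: $\frac{219662041}{12996} \approx 16902.0$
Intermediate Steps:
$S = 100$
$B{\left(t,E \right)} = - 2 t$
$\left(130 + \frac{1}{B{\left(-7,J{\left(-4,-1 \right)} \right)} + S}\right)^{2} = \left(130 + \frac{1}{\left(-2\right) \left(-7\right) + 100}\right)^{2} = \left(130 + \frac{1}{14 + 100}\right)^{2} = \left(130 + \frac{1}{114}\right)^{2} = \left(\frac{14821}{114}\right)^{2} = \frac{219662041}{12996}$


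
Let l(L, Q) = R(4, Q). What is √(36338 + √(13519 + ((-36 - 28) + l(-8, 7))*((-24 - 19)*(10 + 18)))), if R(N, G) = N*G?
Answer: √(36338 + √56863) ≈ 191.25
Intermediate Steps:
R(N, G) = G*N
l(L, Q) = 4*Q (l(L, Q) = Q*4 = 4*Q)
√(36338 + √(13519 + ((-36 - 28) + l(-8, 7))*((-24 - 19)*(10 + 18)))) = √(36338 + √(13519 + ((-36 - 28) + 4*7)*((-24 - 19)*(10 + 18)))) = √(36338 + √(13519 + (-64 + 28)*(-43*28))) = √(36338 + √(13519 - 36*(-1204))) = √(36338 + √(13519 + 43344)) = √(36338 + √56863)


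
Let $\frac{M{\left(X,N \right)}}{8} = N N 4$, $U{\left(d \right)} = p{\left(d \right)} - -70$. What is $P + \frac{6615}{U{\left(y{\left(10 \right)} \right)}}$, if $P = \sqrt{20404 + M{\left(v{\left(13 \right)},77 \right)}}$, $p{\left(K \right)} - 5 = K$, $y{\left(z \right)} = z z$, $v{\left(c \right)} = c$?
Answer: $\frac{189}{5} + 6 \sqrt{5837} \approx 496.2$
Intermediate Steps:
$y{\left(z \right)} = z^{2}$
$p{\left(K \right)} = 5 + K$
$U{\left(d \right)} = 75 + d$ ($U{\left(d \right)} = \left(5 + d\right) - -70 = \left(5 + d\right) + 70 = 75 + d$)
$M{\left(X,N \right)} = 32 N^{2}$ ($M{\left(X,N \right)} = 8 N N 4 = 8 N^{2} \cdot 4 = 8 \cdot 4 N^{2} = 32 N^{2}$)
$P = 6 \sqrt{5837}$ ($P = \sqrt{20404 + 32 \cdot 77^{2}} = \sqrt{20404 + 32 \cdot 5929} = \sqrt{20404 + 189728} = \sqrt{210132} = 6 \sqrt{5837} \approx 458.4$)
$P + \frac{6615}{U{\left(y{\left(10 \right)} \right)}} = 6 \sqrt{5837} + \frac{6615}{75 + 10^{2}} = 6 \sqrt{5837} + \frac{6615}{75 + 100} = 6 \sqrt{5837} + \frac{6615}{175} = 6 \sqrt{5837} + 6615 \cdot \frac{1}{175} = 6 \sqrt{5837} + \frac{189}{5} = \frac{189}{5} + 6 \sqrt{5837}$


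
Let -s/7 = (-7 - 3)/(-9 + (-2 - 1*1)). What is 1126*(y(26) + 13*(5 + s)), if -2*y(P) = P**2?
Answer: -1178359/3 ≈ -3.9279e+5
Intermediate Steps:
y(P) = -P**2/2
s = -35/6 (s = -7*(-7 - 3)/(-9 + (-2 - 1*1)) = -(-70)/(-9 + (-2 - 1)) = -(-70)/(-9 - 3) = -(-70)/(-12) = -(-70)*(-1)/12 = -7*5/6 = -35/6 ≈ -5.8333)
1126*(y(26) + 13*(5 + s)) = 1126*(-1/2*26**2 + 13*(5 - 35/6)) = 1126*(-1/2*676 + 13*(-5/6)) = 1126*(-338 - 65/6) = 1126*(-2093/6) = -1178359/3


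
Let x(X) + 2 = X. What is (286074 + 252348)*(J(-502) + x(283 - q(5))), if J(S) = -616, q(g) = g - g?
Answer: -180371370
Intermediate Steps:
q(g) = 0
x(X) = -2 + X
(286074 + 252348)*(J(-502) + x(283 - q(5))) = (286074 + 252348)*(-616 + (-2 + (283 - 1*0))) = 538422*(-616 + (-2 + (283 + 0))) = 538422*(-616 + (-2 + 283)) = 538422*(-616 + 281) = 538422*(-335) = -180371370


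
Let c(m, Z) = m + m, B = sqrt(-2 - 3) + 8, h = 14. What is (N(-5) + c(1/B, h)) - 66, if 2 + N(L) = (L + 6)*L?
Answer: (-73*sqrt(5) + 582*I)/(sqrt(5) - 8*I) ≈ -72.768 - 0.064814*I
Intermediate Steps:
B = 8 + I*sqrt(5) (B = sqrt(-5) + 8 = I*sqrt(5) + 8 = 8 + I*sqrt(5) ≈ 8.0 + 2.2361*I)
N(L) = -2 + L*(6 + L) (N(L) = -2 + (L + 6)*L = -2 + (6 + L)*L = -2 + L*(6 + L))
c(m, Z) = 2*m
(N(-5) + c(1/B, h)) - 66 = ((-2 + (-5)**2 + 6*(-5)) + 2/(8 + I*sqrt(5))) - 66 = ((-2 + 25 - 30) + 2/(8 + I*sqrt(5))) - 66 = (-7 + 2/(8 + I*sqrt(5))) - 66 = -73 + 2/(8 + I*sqrt(5))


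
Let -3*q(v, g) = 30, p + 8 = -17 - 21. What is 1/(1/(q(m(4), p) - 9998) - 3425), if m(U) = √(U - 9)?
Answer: -10008/34277401 ≈ -0.00029197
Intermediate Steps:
p = -46 (p = -8 + (-17 - 21) = -8 - 38 = -46)
m(U) = √(-9 + U)
q(v, g) = -10 (q(v, g) = -⅓*30 = -10)
1/(1/(q(m(4), p) - 9998) - 3425) = 1/(1/(-10 - 9998) - 3425) = 1/(1/(-10008) - 3425) = 1/(-1/10008 - 3425) = 1/(-34277401/10008) = -10008/34277401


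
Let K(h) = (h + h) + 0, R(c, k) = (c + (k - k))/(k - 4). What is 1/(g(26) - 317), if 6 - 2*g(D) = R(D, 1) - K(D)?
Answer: -3/851 ≈ -0.0035253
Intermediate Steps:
R(c, k) = c/(-4 + k) (R(c, k) = (c + 0)/(-4 + k) = c/(-4 + k))
K(h) = 2*h (K(h) = 2*h + 0 = 2*h)
g(D) = 3 + 7*D/6 (g(D) = 3 - (D/(-4 + 1) - 2*D)/2 = 3 - (D/(-3) - 2*D)/2 = 3 - (D*(-1/3) - 2*D)/2 = 3 - (-D/3 - 2*D)/2 = 3 - (-7)*D/6 = 3 + 7*D/6)
1/(g(26) - 317) = 1/((3 + (7/6)*26) - 317) = 1/((3 + 91/3) - 317) = 1/(100/3 - 317) = 1/(-851/3) = -3/851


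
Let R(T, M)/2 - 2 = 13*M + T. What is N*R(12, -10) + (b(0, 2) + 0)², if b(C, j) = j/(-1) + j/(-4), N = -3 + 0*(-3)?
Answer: 2809/4 ≈ 702.25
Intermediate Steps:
N = -3 (N = -3 + 0 = -3)
b(C, j) = -5*j/4 (b(C, j) = j*(-1) + j*(-¼) = -j - j/4 = -5*j/4)
R(T, M) = 4 + 2*T + 26*M (R(T, M) = 4 + 2*(13*M + T) = 4 + 2*(T + 13*M) = 4 + (2*T + 26*M) = 4 + 2*T + 26*M)
N*R(12, -10) + (b(0, 2) + 0)² = -3*(4 + 2*12 + 26*(-10)) + (-5/4*2 + 0)² = -3*(4 + 24 - 260) + (-5/2 + 0)² = -3*(-232) + (-5/2)² = 696 + 25/4 = 2809/4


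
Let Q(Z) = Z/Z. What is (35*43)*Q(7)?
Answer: 1505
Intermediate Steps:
Q(Z) = 1
(35*43)*Q(7) = (35*43)*1 = 1505*1 = 1505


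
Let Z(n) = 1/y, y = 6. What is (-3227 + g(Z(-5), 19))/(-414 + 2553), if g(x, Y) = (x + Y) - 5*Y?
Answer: -19817/12834 ≈ -1.5441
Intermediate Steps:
Z(n) = ⅙ (Z(n) = 1/6 = ⅙)
g(x, Y) = x - 4*Y (g(x, Y) = (Y + x) - 5*Y = x - 4*Y)
(-3227 + g(Z(-5), 19))/(-414 + 2553) = (-3227 + (⅙ - 4*19))/(-414 + 2553) = (-3227 + (⅙ - 76))/2139 = (-3227 - 455/6)*(1/2139) = -19817/6*1/2139 = -19817/12834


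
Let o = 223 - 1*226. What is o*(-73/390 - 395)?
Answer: 154123/130 ≈ 1185.6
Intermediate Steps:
o = -3 (o = 223 - 226 = -3)
o*(-73/390 - 395) = -3*(-73/390 - 395) = -3*(-154123/390) = 154123/130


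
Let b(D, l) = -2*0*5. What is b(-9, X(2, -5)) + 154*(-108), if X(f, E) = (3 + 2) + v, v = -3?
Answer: -16632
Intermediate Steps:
X(f, E) = 2 (X(f, E) = (3 + 2) - 3 = 5 - 3 = 2)
b(D, l) = 0 (b(D, l) = 0*5 = 0)
b(-9, X(2, -5)) + 154*(-108) = 0 + 154*(-108) = 0 - 16632 = -16632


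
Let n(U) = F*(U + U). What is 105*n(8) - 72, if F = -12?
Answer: -20232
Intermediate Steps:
n(U) = -24*U (n(U) = -12*(U + U) = -24*U)
105*n(8) - 72 = 105*(-24*8) - 72 = 105*(-192) - 72 = -20160 - 72 = -20232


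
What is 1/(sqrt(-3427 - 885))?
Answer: -I*sqrt(22)/308 ≈ -0.015229*I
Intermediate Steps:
1/(sqrt(-3427 - 885)) = 1/(sqrt(-4312)) = 1/(14*I*sqrt(22)) = -I*sqrt(22)/308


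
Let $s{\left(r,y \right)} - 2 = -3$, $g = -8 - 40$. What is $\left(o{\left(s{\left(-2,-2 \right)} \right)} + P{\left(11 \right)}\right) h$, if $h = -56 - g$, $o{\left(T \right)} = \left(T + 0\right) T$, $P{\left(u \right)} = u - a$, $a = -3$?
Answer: $-120$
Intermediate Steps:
$g = -48$ ($g = -8 - 40 = -48$)
$s{\left(r,y \right)} = -1$ ($s{\left(r,y \right)} = 2 - 3 = -1$)
$P{\left(u \right)} = 3 + u$ ($P{\left(u \right)} = u - -3 = u + 3 = 3 + u$)
$o{\left(T \right)} = T^{2}$ ($o{\left(T \right)} = T T = T^{2}$)
$h = -8$ ($h = -56 - -48 = -56 + 48 = -8$)
$\left(o{\left(s{\left(-2,-2 \right)} \right)} + P{\left(11 \right)}\right) h = \left(\left(-1\right)^{2} + \left(3 + 11\right)\right) \left(-8\right) = \left(1 + 14\right) \left(-8\right) = 15 \left(-8\right) = -120$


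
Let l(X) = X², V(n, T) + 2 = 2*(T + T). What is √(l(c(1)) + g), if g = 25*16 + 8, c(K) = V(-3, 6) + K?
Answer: √937 ≈ 30.610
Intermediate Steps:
V(n, T) = -2 + 4*T (V(n, T) = -2 + 2*(T + T) = -2 + 2*(2*T) = -2 + 4*T)
c(K) = 22 + K (c(K) = (-2 + 4*6) + K = (-2 + 24) + K = 22 + K)
g = 408 (g = 400 + 8 = 408)
√(l(c(1)) + g) = √((22 + 1)² + 408) = √(23² + 408) = √(529 + 408) = √937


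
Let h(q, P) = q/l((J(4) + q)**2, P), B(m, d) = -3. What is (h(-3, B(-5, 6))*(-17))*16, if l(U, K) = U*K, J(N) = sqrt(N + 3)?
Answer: -1088 - 408*sqrt(7) ≈ -2167.5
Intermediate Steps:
J(N) = sqrt(3 + N)
l(U, K) = K*U
h(q, P) = q/(P*(q + sqrt(7))**2) (h(q, P) = q/((P*(sqrt(3 + 4) + q)**2)) = q/((P*(sqrt(7) + q)**2)) = q/((P*(q + sqrt(7))**2)) = q*(1/(P*(q + sqrt(7))**2)) = q/(P*(q + sqrt(7))**2))
(h(-3, B(-5, 6))*(-17))*16 = (-3/(-3*(-3 + sqrt(7))**2)*(-17))*16 = (-3*(-1/3)/(-3 + sqrt(7))**2*(-17))*16 = (-17/(-3 + sqrt(7))**2)*16 = -17/(-3 + sqrt(7))**2*16 = -272/(-3 + sqrt(7))**2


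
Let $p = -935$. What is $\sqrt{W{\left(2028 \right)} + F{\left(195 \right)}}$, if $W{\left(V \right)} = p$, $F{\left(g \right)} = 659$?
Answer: $2 i \sqrt{69} \approx 16.613 i$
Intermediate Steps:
$W{\left(V \right)} = -935$
$\sqrt{W{\left(2028 \right)} + F{\left(195 \right)}} = \sqrt{-935 + 659} = \sqrt{-276} = 2 i \sqrt{69}$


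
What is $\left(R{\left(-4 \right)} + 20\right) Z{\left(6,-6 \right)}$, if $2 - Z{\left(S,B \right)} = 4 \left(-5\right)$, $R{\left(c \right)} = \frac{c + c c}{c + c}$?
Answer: $407$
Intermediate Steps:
$R{\left(c \right)} = \frac{c + c^{2}}{2 c}$
$Z{\left(S,B \right)} = 22$ ($Z{\left(S,B \right)} = 2 - 4 \left(-5\right) = 2 - -20 = 2 + 20 = 22$)
$\left(R{\left(-4 \right)} + 20\right) Z{\left(6,-6 \right)} = \left(\left(\frac{1}{2} + \frac{1}{2} \left(-4\right)\right) + 20\right) 22 = \left(\left(\frac{1}{2} - 2\right) + 20\right) 22 = \left(- \frac{3}{2} + 20\right) 22 = \frac{37}{2} \cdot 22 = 407$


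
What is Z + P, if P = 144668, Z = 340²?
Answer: 260268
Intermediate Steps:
Z = 115600
Z + P = 115600 + 144668 = 260268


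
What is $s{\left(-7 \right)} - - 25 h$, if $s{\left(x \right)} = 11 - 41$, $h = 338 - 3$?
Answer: $8345$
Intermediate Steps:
$h = 335$
$s{\left(x \right)} = -30$
$s{\left(-7 \right)} - - 25 h = -30 - \left(-25\right) 335 = -30 - -8375 = -30 + 8375 = 8345$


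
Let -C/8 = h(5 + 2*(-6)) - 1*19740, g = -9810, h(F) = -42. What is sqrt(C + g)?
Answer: 3*sqrt(16494) ≈ 385.29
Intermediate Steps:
C = 158256 (C = -8*(-42 - 1*19740) = -8*(-42 - 19740) = -8*(-19782) = 158256)
sqrt(C + g) = sqrt(158256 - 9810) = sqrt(148446) = 3*sqrt(16494)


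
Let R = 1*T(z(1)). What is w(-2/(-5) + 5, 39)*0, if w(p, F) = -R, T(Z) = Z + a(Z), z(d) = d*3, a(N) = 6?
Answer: 0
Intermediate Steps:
z(d) = 3*d
T(Z) = 6 + Z (T(Z) = Z + 6 = 6 + Z)
R = 9 (R = 1*(6 + 3*1) = 1*(6 + 3) = 1*9 = 9)
w(p, F) = -9 (w(p, F) = -1*9 = -9)
w(-2/(-5) + 5, 39)*0 = -9*0 = 0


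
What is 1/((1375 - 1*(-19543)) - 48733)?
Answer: -1/27815 ≈ -3.5952e-5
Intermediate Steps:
1/((1375 - 1*(-19543)) - 48733) = 1/((1375 + 19543) - 48733) = 1/(20918 - 48733) = 1/(-27815) = -1/27815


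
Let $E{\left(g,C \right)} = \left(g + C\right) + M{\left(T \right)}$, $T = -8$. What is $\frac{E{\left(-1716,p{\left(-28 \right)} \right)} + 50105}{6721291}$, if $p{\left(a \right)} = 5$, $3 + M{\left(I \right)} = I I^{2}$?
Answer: $\frac{47879}{6721291} \approx 0.0071235$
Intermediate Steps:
$M{\left(I \right)} = -3 + I^{3}$ ($M{\left(I \right)} = -3 + I I^{2} = -3 + I^{3}$)
$E{\left(g,C \right)} = -515 + C + g$ ($E{\left(g,C \right)} = \left(g + C\right) + \left(-3 + \left(-8\right)^{3}\right) = \left(C + g\right) - 515 = -515 + C + g$)
$\frac{E{\left(-1716,p{\left(-28 \right)} \right)} + 50105}{6721291} = \frac{\left(-515 + 5 - 1716\right) + 50105}{6721291} = \left(-2226 + 50105\right) \frac{1}{6721291} = 47879 \cdot \frac{1}{6721291} = \frac{47879}{6721291}$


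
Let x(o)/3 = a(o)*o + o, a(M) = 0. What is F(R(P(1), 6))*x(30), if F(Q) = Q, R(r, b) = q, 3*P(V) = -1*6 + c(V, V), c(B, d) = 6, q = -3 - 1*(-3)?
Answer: 0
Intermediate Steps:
q = 0 (q = -3 + 3 = 0)
P(V) = 0 (P(V) = (-1*6 + 6)/3 = (-6 + 6)/3 = (⅓)*0 = 0)
R(r, b) = 0
x(o) = 3*o (x(o) = 3*(0*o + o) = 3*(0 + o) = 3*o)
F(R(P(1), 6))*x(30) = 0*(3*30) = 0*90 = 0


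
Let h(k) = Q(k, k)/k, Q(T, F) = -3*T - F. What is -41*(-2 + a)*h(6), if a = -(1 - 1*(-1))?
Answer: -656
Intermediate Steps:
Q(T, F) = -F - 3*T
a = -2 (a = -(1 + 1) = -1*2 = -2)
h(k) = -4 (h(k) = (-k - 3*k)/k = (-4*k)/k = -4)
-41*(-2 + a)*h(6) = -41*(-2 - 2)*(-4) = -(-164)*(-4) = -41*16 = -656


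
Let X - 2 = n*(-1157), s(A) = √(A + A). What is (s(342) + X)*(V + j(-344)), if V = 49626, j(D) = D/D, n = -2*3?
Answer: 344609888 + 297762*√19 ≈ 3.4591e+8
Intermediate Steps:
n = -6
j(D) = 1
s(A) = √2*√A (s(A) = √(2*A) = √2*√A)
X = 6944 (X = 2 - 6*(-1157) = 2 + 6942 = 6944)
(s(342) + X)*(V + j(-344)) = (√2*√342 + 6944)*(49626 + 1) = (√2*(3*√38) + 6944)*49627 = (6*√19 + 6944)*49627 = (6944 + 6*√19)*49627 = 344609888 + 297762*√19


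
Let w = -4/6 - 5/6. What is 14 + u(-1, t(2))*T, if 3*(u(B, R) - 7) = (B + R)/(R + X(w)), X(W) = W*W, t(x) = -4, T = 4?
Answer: 962/21 ≈ 45.810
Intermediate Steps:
w = -3/2 (w = -4*1/6 - 5*1/6 = -2/3 - 5/6 = -3/2 ≈ -1.5000)
X(W) = W**2
u(B, R) = 7 + (B + R)/(3*(9/4 + R)) (u(B, R) = 7 + ((B + R)/(R + (-3/2)**2))/3 = 7 + ((B + R)/(R + 9/4))/3 = 7 + ((B + R)/(9/4 + R))/3 = 7 + (B + R)/(3*(9/4 + R)))
14 + u(-1, t(2))*T = 14 + ((189 + 4*(-1) + 88*(-4))/(3*(9 + 4*(-4))))*4 = 14 + ((189 - 4 - 352)/(3*(9 - 16)))*4 = 14 + ((1/3)*(-167)/(-7))*4 = 14 + ((1/3)*(-1/7)*(-167))*4 = 14 + (167/21)*4 = 14 + 668/21 = 962/21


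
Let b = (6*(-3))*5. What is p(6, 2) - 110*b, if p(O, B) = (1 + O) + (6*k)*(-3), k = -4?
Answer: 9979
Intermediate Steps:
b = -90 (b = -18*5 = -90)
p(O, B) = 73 + O (p(O, B) = (1 + O) + (6*(-4))*(-3) = (1 + O) - 24*(-3) = (1 + O) + 72 = 73 + O)
p(6, 2) - 110*b = (73 + 6) - 110*(-90) = 79 + 9900 = 9979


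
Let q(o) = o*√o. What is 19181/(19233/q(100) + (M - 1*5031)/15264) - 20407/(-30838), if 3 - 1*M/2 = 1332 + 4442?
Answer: 1129295608754173/1067763868882 ≈ 1057.6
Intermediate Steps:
q(o) = o^(3/2)
M = -11542 (M = 6 - 2*(1332 + 4442) = 6 - 2*5774 = 6 - 11548 = -11542)
19181/(19233/q(100) + (M - 1*5031)/15264) - 20407/(-30838) = 19181/(19233/(100^(3/2)) + (-11542 - 1*5031)/15264) - 20407/(-30838) = 19181/(19233/1000 + (-11542 - 5031)*(1/15264)) - 20407*(-1/30838) = 19181/(19233*(1/1000) - 16573*1/15264) + 20407/30838 = 19181/(19233/1000 - 16573/15264) + 20407/30838 = 19181/(34624939/1908000) + 20407/30838 = 19181*(1908000/34624939) + 20407/30838 = 36597348000/34624939 + 20407/30838 = 1129295608754173/1067763868882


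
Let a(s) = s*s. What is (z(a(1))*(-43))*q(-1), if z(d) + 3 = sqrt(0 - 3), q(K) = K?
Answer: -129 + 43*I*sqrt(3) ≈ -129.0 + 74.478*I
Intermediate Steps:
a(s) = s**2
z(d) = -3 + I*sqrt(3) (z(d) = -3 + sqrt(0 - 3) = -3 + sqrt(-3) = -3 + I*sqrt(3))
(z(a(1))*(-43))*q(-1) = ((-3 + I*sqrt(3))*(-43))*(-1) = (129 - 43*I*sqrt(3))*(-1) = -129 + 43*I*sqrt(3)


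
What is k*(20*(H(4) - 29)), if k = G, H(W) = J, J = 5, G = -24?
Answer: 11520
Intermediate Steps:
H(W) = 5
k = -24
k*(20*(H(4) - 29)) = -480*(5 - 29) = -480*(-24) = -24*(-480) = 11520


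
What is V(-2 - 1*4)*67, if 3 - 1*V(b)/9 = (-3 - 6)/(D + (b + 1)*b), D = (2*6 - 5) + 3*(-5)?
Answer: 45225/22 ≈ 2055.7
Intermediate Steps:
D = -8 (D = (12 - 5) - 15 = 7 - 15 = -8)
V(b) = 27 + 81/(-8 + b*(1 + b)) (V(b) = 27 - 9*(-3 - 6)/(-8 + (b + 1)*b) = 27 - (-81)/(-8 + (1 + b)*b) = 27 - (-81)/(-8 + b*(1 + b)) = 27 + 81/(-8 + b*(1 + b)))
V(-2 - 1*4)*67 = (27*(-5 + (-2 - 1*4) + (-2 - 1*4)²)/(-8 + (-2 - 1*4) + (-2 - 1*4)²))*67 = (27*(-5 + (-2 - 4) + (-2 - 4)²)/(-8 + (-2 - 4) + (-2 - 4)²))*67 = (27*(-5 - 6 + (-6)²)/(-8 - 6 + (-6)²))*67 = (27*(-5 - 6 + 36)/(-8 - 6 + 36))*67 = (27*25/22)*67 = (27*(1/22)*25)*67 = (675/22)*67 = 45225/22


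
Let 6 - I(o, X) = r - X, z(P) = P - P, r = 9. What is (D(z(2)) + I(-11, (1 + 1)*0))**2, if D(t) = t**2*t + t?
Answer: 9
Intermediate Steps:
z(P) = 0
I(o, X) = -3 + X (I(o, X) = 6 - (9 - X) = 6 + (-9 + X) = -3 + X)
D(t) = t + t**3 (D(t) = t**3 + t = t + t**3)
(D(z(2)) + I(-11, (1 + 1)*0))**2 = ((0 + 0**3) + (-3 + (1 + 1)*0))**2 = ((0 + 0) + (-3 + 2*0))**2 = (0 + (-3 + 0))**2 = (0 - 3)**2 = (-3)**2 = 9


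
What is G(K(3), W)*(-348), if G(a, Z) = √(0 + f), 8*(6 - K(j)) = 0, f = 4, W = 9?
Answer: -696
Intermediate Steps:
K(j) = 6 (K(j) = 6 - ⅛*0 = 6 + 0 = 6)
G(a, Z) = 2 (G(a, Z) = √(0 + 4) = √4 = 2)
G(K(3), W)*(-348) = 2*(-348) = -696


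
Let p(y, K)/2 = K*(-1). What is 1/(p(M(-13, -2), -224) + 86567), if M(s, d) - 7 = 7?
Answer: 1/87015 ≈ 1.1492e-5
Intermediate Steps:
M(s, d) = 14 (M(s, d) = 7 + 7 = 14)
p(y, K) = -2*K (p(y, K) = 2*(K*(-1)) = 2*(-K) = -2*K)
1/(p(M(-13, -2), -224) + 86567) = 1/(-2*(-224) + 86567) = 1/(448 + 86567) = 1/87015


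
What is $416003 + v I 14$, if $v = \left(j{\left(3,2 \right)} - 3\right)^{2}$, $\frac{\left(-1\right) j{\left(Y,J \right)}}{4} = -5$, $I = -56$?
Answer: $189427$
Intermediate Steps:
$j{\left(Y,J \right)} = 20$ ($j{\left(Y,J \right)} = \left(-4\right) \left(-5\right) = 20$)
$v = 289$ ($v = \left(20 - 3\right)^{2} = 17^{2} = 289$)
$416003 + v I 14 = 416003 + 289 \left(-56\right) 14 = 416003 - 226576 = 189427$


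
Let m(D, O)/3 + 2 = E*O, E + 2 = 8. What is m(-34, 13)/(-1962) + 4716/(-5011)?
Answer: -1732550/1638597 ≈ -1.0573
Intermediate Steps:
E = 6 (E = -2 + 8 = 6)
m(D, O) = -6 + 18*O (m(D, O) = -6 + 3*(6*O) = -6 + 18*O)
m(-34, 13)/(-1962) + 4716/(-5011) = (-6 + 18*13)/(-1962) + 4716/(-5011) = (-6 + 234)*(-1/1962) + 4716*(-1/5011) = 228*(-1/1962) - 4716/5011 = -38/327 - 4716/5011 = -1732550/1638597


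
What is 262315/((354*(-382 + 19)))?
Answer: -262315/128502 ≈ -2.0413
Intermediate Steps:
262315/((354*(-382 + 19))) = 262315/((354*(-363))) = 262315/(-128502) = 262315*(-1/128502) = -262315/128502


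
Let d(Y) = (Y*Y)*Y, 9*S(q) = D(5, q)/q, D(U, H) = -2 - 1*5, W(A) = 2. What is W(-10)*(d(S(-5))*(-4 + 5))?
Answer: 686/91125 ≈ 0.0075281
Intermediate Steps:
D(U, H) = -7 (D(U, H) = -2 - 5 = -7)
S(q) = -7/(9*q) (S(q) = (-7/q)/9 = -7/(9*q))
d(Y) = Y³ (d(Y) = Y²*Y = Y³)
W(-10)*(d(S(-5))*(-4 + 5)) = 2*((-7/9/(-5))³*(-4 + 5)) = 2*((-7/9*(-⅕))³*1) = 2*((7/45)³*1) = 2*((343/91125)*1) = 2*(343/91125) = 686/91125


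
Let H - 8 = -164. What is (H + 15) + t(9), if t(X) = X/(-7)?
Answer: -996/7 ≈ -142.29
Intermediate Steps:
H = -156 (H = 8 - 164 = -156)
t(X) = -X/7 (t(X) = X*(-1/7) = -X/7)
(H + 15) + t(9) = (-156 + 15) - 1/7*9 = -141 - 9/7 = -996/7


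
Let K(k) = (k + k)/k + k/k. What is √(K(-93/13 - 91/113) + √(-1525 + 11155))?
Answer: √(3 + 3*√1070) ≈ 10.056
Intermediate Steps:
K(k) = 3 (K(k) = (2*k)/k + 1 = 2 + 1 = 3)
√(K(-93/13 - 91/113) + √(-1525 + 11155)) = √(3 + √(-1525 + 11155)) = √(3 + √9630) = √(3 + 3*√1070)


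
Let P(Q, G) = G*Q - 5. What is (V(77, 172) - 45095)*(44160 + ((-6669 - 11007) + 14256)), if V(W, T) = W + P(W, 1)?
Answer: -1831100040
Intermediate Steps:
P(Q, G) = -5 + G*Q
V(W, T) = -5 + 2*W (V(W, T) = W + (-5 + 1*W) = W + (-5 + W) = -5 + 2*W)
(V(77, 172) - 45095)*(44160 + ((-6669 - 11007) + 14256)) = ((-5 + 2*77) - 45095)*(44160 + ((-6669 - 11007) + 14256)) = ((-5 + 154) - 45095)*(44160 + (-17676 + 14256)) = (149 - 45095)*(44160 - 3420) = -44946*40740 = -1831100040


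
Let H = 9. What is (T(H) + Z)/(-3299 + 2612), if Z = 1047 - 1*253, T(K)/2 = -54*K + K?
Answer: 160/687 ≈ 0.23290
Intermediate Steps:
T(K) = -106*K (T(K) = 2*(-54*K + K) = 2*(-53*K) = -106*K)
Z = 794 (Z = 1047 - 253 = 794)
(T(H) + Z)/(-3299 + 2612) = (-106*9 + 794)/(-3299 + 2612) = (-954 + 794)/(-687) = -160*(-1/687) = 160/687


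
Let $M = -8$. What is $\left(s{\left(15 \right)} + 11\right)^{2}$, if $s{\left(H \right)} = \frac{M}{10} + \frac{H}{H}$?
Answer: $\frac{3136}{25} \approx 125.44$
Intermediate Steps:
$s{\left(H \right)} = \frac{1}{5}$ ($s{\left(H \right)} = - \frac{8}{10} + \frac{H}{H} = \left(-8\right) \frac{1}{10} + 1 = - \frac{4}{5} + 1 = \frac{1}{5}$)
$\left(s{\left(15 \right)} + 11\right)^{2} = \left(\frac{1}{5} + 11\right)^{2} = \left(\frac{56}{5}\right)^{2} = \frac{3136}{25}$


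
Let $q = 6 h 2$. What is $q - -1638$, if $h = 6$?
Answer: $1710$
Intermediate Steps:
$q = 72$ ($q = 6 \cdot 6 \cdot 2 = 36 \cdot 2 = 72$)
$q - -1638 = 72 - -1638 = 72 + 1638 = 1710$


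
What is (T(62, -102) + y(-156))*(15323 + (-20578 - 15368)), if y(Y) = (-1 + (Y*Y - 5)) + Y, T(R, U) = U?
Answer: -496436856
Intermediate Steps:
y(Y) = -6 + Y + Y² (y(Y) = (-1 + (Y² - 5)) + Y = (-1 + (-5 + Y²)) + Y = (-6 + Y²) + Y = -6 + Y + Y²)
(T(62, -102) + y(-156))*(15323 + (-20578 - 15368)) = (-102 + (-6 - 156 + (-156)²))*(15323 + (-20578 - 15368)) = (-102 + (-6 - 156 + 24336))*(15323 - 35946) = (-102 + 24174)*(-20623) = 24072*(-20623) = -496436856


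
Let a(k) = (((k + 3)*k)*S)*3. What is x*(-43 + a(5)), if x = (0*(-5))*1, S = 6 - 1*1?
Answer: 0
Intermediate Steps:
S = 5 (S = 6 - 1 = 5)
x = 0 (x = 0*1 = 0)
a(k) = 15*k*(3 + k) (a(k) = (((k + 3)*k)*5)*3 = (((3 + k)*k)*5)*3 = ((k*(3 + k))*5)*3 = (5*k*(3 + k))*3 = 15*k*(3 + k))
x*(-43 + a(5)) = 0*(-43 + 15*5*(3 + 5)) = 0*(-43 + 15*5*8) = 0*(-43 + 600) = 0*557 = 0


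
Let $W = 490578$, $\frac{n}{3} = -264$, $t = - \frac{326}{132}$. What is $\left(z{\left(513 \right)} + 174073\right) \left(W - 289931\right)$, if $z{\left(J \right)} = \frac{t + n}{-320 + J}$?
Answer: $\frac{444892474067033}{12738} \approx 3.4926 \cdot 10^{10}$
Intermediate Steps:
$t = - \frac{163}{66}$ ($t = \left(-326\right) \frac{1}{132} = - \frac{163}{66} \approx -2.4697$)
$n = -792$ ($n = 3 \left(-264\right) = -792$)
$z{\left(J \right)} = - \frac{52435}{66 \left(-320 + J\right)}$ ($z{\left(J \right)} = \frac{- \frac{163}{66} - 792}{-320 + J} = - \frac{52435}{66 \left(-320 + J\right)}$)
$\left(z{\left(513 \right)} + 174073\right) \left(W - 289931\right) = \left(- \frac{52435}{-21120 + 66 \cdot 513} + 174073\right) \left(490578 - 289931\right) = \left(- \frac{52435}{-21120 + 33858} + 174073\right) 200647 = \left(- \frac{52435}{12738} + 174073\right) 200647 = \frac{2217289439}{12738} \cdot 200647 = \frac{444892474067033}{12738}$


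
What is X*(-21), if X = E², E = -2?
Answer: -84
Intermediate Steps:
X = 4 (X = (-2)² = 4)
X*(-21) = 4*(-21) = -84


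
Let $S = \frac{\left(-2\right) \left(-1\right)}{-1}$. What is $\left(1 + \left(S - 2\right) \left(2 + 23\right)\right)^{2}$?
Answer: $9801$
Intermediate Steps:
$S = -2$ ($S = 2 \left(-1\right) = -2$)
$\left(1 + \left(S - 2\right) \left(2 + 23\right)\right)^{2} = \left(1 + \left(-2 - 2\right) \left(2 + 23\right)\right)^{2} = \left(1 - 100\right)^{2} = \left(-99\right)^{2} = 9801$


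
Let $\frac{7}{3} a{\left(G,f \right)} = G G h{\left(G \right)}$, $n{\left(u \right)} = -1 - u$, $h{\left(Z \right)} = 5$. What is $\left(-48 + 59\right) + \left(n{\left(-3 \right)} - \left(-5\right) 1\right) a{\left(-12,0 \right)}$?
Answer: $2171$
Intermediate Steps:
$a{\left(G,f \right)} = \frac{15 G^{2}}{7}$ ($a{\left(G,f \right)} = \frac{3 G G 5}{7} = \frac{3 G^{2} \cdot 5}{7} = \frac{3 \cdot 5 G^{2}}{7} = \frac{15 G^{2}}{7}$)
$\left(-48 + 59\right) + \left(n{\left(-3 \right)} - \left(-5\right) 1\right) a{\left(-12,0 \right)} = \left(-48 + 59\right) + \left(\left(-1 - -3\right) - \left(-5\right) 1\right) \frac{15 \left(-12\right)^{2}}{7} = 11 + \left(\left(-1 + 3\right) - -5\right) \frac{15}{7} \cdot 144 = 11 + \left(2 + 5\right) \frac{2160}{7} = 11 + 7 \cdot \frac{2160}{7} = 11 + 2160 = 2171$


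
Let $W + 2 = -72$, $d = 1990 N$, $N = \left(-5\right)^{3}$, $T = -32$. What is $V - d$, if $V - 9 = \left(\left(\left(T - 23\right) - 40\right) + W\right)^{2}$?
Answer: $277320$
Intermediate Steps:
$N = -125$
$d = -248750$ ($d = 1990 \left(-125\right) = -248750$)
$W = -74$ ($W = -2 - 72 = -74$)
$V = 28570$ ($V = 9 + \left(\left(\left(-32 - 23\right) - 40\right) - 74\right)^{2} = 9 + \left(\left(-55 - 40\right) - 74\right)^{2} = 9 + \left(-95 - 74\right)^{2} = 9 + \left(-169\right)^{2} = 9 + 28561 = 28570$)
$V - d = 28570 - -248750 = 28570 + 248750 = 277320$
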